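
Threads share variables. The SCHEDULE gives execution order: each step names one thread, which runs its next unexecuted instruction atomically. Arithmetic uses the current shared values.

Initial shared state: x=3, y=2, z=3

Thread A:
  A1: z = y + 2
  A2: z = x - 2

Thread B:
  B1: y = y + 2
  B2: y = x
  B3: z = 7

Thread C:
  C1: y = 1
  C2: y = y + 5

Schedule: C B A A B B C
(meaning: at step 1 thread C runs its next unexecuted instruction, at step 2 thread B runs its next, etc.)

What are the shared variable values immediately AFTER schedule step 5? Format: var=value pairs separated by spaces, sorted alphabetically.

Answer: x=3 y=3 z=1

Derivation:
Step 1: thread C executes C1 (y = 1). Shared: x=3 y=1 z=3. PCs: A@0 B@0 C@1
Step 2: thread B executes B1 (y = y + 2). Shared: x=3 y=3 z=3. PCs: A@0 B@1 C@1
Step 3: thread A executes A1 (z = y + 2). Shared: x=3 y=3 z=5. PCs: A@1 B@1 C@1
Step 4: thread A executes A2 (z = x - 2). Shared: x=3 y=3 z=1. PCs: A@2 B@1 C@1
Step 5: thread B executes B2 (y = x). Shared: x=3 y=3 z=1. PCs: A@2 B@2 C@1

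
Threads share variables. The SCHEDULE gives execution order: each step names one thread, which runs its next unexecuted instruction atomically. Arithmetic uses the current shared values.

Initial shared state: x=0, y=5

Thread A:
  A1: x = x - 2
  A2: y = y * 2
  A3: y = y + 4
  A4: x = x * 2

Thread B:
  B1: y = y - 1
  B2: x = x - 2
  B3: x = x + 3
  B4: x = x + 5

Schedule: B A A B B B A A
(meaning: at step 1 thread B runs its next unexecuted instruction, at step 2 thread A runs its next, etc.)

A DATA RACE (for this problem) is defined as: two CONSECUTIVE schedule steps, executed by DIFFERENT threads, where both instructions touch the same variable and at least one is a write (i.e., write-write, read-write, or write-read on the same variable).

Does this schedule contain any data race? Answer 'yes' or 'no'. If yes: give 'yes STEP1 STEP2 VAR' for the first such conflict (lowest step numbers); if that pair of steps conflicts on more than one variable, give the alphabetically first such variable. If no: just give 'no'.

Answer: no

Derivation:
Steps 1,2: B(r=y,w=y) vs A(r=x,w=x). No conflict.
Steps 2,3: same thread (A). No race.
Steps 3,4: A(r=y,w=y) vs B(r=x,w=x). No conflict.
Steps 4,5: same thread (B). No race.
Steps 5,6: same thread (B). No race.
Steps 6,7: B(r=x,w=x) vs A(r=y,w=y). No conflict.
Steps 7,8: same thread (A). No race.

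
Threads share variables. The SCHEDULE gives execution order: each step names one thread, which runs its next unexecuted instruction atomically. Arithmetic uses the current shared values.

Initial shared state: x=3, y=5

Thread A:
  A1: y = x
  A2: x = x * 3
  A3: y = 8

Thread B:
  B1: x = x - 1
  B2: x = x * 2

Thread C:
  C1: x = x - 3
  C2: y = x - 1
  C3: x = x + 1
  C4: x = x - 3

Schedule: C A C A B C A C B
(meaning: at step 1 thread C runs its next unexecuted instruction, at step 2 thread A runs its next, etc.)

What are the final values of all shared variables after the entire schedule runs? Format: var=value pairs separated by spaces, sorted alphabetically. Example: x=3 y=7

Answer: x=-6 y=8

Derivation:
Step 1: thread C executes C1 (x = x - 3). Shared: x=0 y=5. PCs: A@0 B@0 C@1
Step 2: thread A executes A1 (y = x). Shared: x=0 y=0. PCs: A@1 B@0 C@1
Step 3: thread C executes C2 (y = x - 1). Shared: x=0 y=-1. PCs: A@1 B@0 C@2
Step 4: thread A executes A2 (x = x * 3). Shared: x=0 y=-1. PCs: A@2 B@0 C@2
Step 5: thread B executes B1 (x = x - 1). Shared: x=-1 y=-1. PCs: A@2 B@1 C@2
Step 6: thread C executes C3 (x = x + 1). Shared: x=0 y=-1. PCs: A@2 B@1 C@3
Step 7: thread A executes A3 (y = 8). Shared: x=0 y=8. PCs: A@3 B@1 C@3
Step 8: thread C executes C4 (x = x - 3). Shared: x=-3 y=8. PCs: A@3 B@1 C@4
Step 9: thread B executes B2 (x = x * 2). Shared: x=-6 y=8. PCs: A@3 B@2 C@4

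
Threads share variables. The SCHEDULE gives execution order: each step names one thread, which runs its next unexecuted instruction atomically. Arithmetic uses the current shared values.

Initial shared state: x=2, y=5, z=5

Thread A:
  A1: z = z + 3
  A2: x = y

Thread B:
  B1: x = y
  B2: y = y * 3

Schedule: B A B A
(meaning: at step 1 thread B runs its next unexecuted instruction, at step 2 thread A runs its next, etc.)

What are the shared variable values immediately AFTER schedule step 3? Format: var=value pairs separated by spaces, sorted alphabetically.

Step 1: thread B executes B1 (x = y). Shared: x=5 y=5 z=5. PCs: A@0 B@1
Step 2: thread A executes A1 (z = z + 3). Shared: x=5 y=5 z=8. PCs: A@1 B@1
Step 3: thread B executes B2 (y = y * 3). Shared: x=5 y=15 z=8. PCs: A@1 B@2

Answer: x=5 y=15 z=8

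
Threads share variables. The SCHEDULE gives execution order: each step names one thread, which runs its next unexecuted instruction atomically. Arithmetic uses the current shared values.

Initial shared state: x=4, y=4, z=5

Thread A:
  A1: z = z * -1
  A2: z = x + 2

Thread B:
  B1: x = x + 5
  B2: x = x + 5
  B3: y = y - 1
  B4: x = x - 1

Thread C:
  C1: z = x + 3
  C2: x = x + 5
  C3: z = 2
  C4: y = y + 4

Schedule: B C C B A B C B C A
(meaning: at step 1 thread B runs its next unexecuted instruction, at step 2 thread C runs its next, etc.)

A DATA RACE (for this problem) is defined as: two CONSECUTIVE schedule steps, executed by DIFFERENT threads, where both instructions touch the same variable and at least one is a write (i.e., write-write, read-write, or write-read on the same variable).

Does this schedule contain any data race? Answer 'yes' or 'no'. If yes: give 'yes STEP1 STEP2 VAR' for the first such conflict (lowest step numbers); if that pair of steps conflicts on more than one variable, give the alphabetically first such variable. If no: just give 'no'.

Steps 1,2: B(x = x + 5) vs C(z = x + 3). RACE on x (W-R).
Steps 2,3: same thread (C). No race.
Steps 3,4: C(x = x + 5) vs B(x = x + 5). RACE on x (W-W).
Steps 4,5: B(r=x,w=x) vs A(r=z,w=z). No conflict.
Steps 5,6: A(r=z,w=z) vs B(r=y,w=y). No conflict.
Steps 6,7: B(r=y,w=y) vs C(r=-,w=z). No conflict.
Steps 7,8: C(r=-,w=z) vs B(r=x,w=x). No conflict.
Steps 8,9: B(r=x,w=x) vs C(r=y,w=y). No conflict.
Steps 9,10: C(r=y,w=y) vs A(r=x,w=z). No conflict.
First conflict at steps 1,2.

Answer: yes 1 2 x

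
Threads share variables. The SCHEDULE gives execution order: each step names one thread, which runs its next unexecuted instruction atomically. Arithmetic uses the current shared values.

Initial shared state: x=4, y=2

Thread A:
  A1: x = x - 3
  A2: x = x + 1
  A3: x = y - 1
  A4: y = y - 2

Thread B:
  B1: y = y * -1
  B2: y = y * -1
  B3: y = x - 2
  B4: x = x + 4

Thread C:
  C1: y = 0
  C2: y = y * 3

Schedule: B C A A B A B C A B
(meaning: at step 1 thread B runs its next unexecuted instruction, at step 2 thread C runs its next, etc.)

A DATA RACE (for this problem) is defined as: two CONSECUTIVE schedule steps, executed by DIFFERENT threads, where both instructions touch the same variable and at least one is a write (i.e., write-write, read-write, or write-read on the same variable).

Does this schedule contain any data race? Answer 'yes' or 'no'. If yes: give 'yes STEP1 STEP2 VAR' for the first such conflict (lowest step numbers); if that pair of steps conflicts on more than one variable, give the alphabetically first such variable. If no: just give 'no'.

Steps 1,2: B(y = y * -1) vs C(y = 0). RACE on y (W-W).
Steps 2,3: C(r=-,w=y) vs A(r=x,w=x). No conflict.
Steps 3,4: same thread (A). No race.
Steps 4,5: A(r=x,w=x) vs B(r=y,w=y). No conflict.
Steps 5,6: B(y = y * -1) vs A(x = y - 1). RACE on y (W-R).
Steps 6,7: A(x = y - 1) vs B(y = x - 2). RACE on x (W-R), y (R-W). Multiple vars; alphabetically first is x.
Steps 7,8: B(y = x - 2) vs C(y = y * 3). RACE on y (W-W).
Steps 8,9: C(y = y * 3) vs A(y = y - 2). RACE on y (W-W).
Steps 9,10: A(r=y,w=y) vs B(r=x,w=x). No conflict.
First conflict at steps 1,2.

Answer: yes 1 2 y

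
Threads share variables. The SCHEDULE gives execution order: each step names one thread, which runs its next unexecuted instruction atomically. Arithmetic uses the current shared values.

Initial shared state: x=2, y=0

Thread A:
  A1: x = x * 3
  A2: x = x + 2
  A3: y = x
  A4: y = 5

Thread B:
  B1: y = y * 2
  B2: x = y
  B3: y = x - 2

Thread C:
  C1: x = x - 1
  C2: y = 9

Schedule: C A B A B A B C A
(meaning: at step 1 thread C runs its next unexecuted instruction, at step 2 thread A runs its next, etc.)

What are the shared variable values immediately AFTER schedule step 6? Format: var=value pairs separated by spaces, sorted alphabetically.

Answer: x=0 y=0

Derivation:
Step 1: thread C executes C1 (x = x - 1). Shared: x=1 y=0. PCs: A@0 B@0 C@1
Step 2: thread A executes A1 (x = x * 3). Shared: x=3 y=0. PCs: A@1 B@0 C@1
Step 3: thread B executes B1 (y = y * 2). Shared: x=3 y=0. PCs: A@1 B@1 C@1
Step 4: thread A executes A2 (x = x + 2). Shared: x=5 y=0. PCs: A@2 B@1 C@1
Step 5: thread B executes B2 (x = y). Shared: x=0 y=0. PCs: A@2 B@2 C@1
Step 6: thread A executes A3 (y = x). Shared: x=0 y=0. PCs: A@3 B@2 C@1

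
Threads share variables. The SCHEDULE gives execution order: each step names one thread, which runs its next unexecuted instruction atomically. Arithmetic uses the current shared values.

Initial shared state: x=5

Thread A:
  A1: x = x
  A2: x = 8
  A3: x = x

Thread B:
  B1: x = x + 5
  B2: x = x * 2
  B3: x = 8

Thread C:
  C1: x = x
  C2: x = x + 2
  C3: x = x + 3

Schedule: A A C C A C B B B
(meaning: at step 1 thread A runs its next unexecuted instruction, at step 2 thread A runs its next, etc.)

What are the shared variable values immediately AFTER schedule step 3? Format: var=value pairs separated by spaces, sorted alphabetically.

Answer: x=8

Derivation:
Step 1: thread A executes A1 (x = x). Shared: x=5. PCs: A@1 B@0 C@0
Step 2: thread A executes A2 (x = 8). Shared: x=8. PCs: A@2 B@0 C@0
Step 3: thread C executes C1 (x = x). Shared: x=8. PCs: A@2 B@0 C@1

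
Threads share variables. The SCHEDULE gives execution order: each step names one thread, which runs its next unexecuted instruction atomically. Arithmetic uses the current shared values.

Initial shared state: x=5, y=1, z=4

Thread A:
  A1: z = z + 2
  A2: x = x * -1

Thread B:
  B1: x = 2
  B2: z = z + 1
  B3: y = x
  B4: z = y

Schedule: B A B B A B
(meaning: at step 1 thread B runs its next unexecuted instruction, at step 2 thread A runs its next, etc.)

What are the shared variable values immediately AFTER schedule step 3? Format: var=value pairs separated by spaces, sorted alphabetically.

Answer: x=2 y=1 z=7

Derivation:
Step 1: thread B executes B1 (x = 2). Shared: x=2 y=1 z=4. PCs: A@0 B@1
Step 2: thread A executes A1 (z = z + 2). Shared: x=2 y=1 z=6. PCs: A@1 B@1
Step 3: thread B executes B2 (z = z + 1). Shared: x=2 y=1 z=7. PCs: A@1 B@2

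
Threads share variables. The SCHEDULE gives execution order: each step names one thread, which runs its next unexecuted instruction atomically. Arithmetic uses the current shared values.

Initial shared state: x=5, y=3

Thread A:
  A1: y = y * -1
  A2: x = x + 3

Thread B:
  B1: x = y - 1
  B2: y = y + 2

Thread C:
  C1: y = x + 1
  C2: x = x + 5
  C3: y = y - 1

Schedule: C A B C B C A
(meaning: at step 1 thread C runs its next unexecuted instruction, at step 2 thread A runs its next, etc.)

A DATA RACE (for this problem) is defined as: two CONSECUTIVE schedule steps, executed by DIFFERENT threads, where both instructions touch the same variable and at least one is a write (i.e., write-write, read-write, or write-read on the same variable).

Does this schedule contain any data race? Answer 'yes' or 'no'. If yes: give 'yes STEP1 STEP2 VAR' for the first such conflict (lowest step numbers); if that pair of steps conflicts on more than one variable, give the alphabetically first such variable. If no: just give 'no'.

Steps 1,2: C(y = x + 1) vs A(y = y * -1). RACE on y (W-W).
Steps 2,3: A(y = y * -1) vs B(x = y - 1). RACE on y (W-R).
Steps 3,4: B(x = y - 1) vs C(x = x + 5). RACE on x (W-W).
Steps 4,5: C(r=x,w=x) vs B(r=y,w=y). No conflict.
Steps 5,6: B(y = y + 2) vs C(y = y - 1). RACE on y (W-W).
Steps 6,7: C(r=y,w=y) vs A(r=x,w=x). No conflict.
First conflict at steps 1,2.

Answer: yes 1 2 y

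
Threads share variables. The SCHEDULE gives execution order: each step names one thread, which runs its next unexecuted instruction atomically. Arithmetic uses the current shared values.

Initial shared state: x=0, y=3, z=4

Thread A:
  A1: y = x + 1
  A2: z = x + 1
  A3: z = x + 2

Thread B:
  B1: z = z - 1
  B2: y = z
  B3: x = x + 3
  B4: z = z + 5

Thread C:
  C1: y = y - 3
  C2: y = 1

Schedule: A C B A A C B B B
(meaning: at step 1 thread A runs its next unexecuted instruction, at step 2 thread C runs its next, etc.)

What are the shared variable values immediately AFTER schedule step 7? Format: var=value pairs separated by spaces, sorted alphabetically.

Step 1: thread A executes A1 (y = x + 1). Shared: x=0 y=1 z=4. PCs: A@1 B@0 C@0
Step 2: thread C executes C1 (y = y - 3). Shared: x=0 y=-2 z=4. PCs: A@1 B@0 C@1
Step 3: thread B executes B1 (z = z - 1). Shared: x=0 y=-2 z=3. PCs: A@1 B@1 C@1
Step 4: thread A executes A2 (z = x + 1). Shared: x=0 y=-2 z=1. PCs: A@2 B@1 C@1
Step 5: thread A executes A3 (z = x + 2). Shared: x=0 y=-2 z=2. PCs: A@3 B@1 C@1
Step 6: thread C executes C2 (y = 1). Shared: x=0 y=1 z=2. PCs: A@3 B@1 C@2
Step 7: thread B executes B2 (y = z). Shared: x=0 y=2 z=2. PCs: A@3 B@2 C@2

Answer: x=0 y=2 z=2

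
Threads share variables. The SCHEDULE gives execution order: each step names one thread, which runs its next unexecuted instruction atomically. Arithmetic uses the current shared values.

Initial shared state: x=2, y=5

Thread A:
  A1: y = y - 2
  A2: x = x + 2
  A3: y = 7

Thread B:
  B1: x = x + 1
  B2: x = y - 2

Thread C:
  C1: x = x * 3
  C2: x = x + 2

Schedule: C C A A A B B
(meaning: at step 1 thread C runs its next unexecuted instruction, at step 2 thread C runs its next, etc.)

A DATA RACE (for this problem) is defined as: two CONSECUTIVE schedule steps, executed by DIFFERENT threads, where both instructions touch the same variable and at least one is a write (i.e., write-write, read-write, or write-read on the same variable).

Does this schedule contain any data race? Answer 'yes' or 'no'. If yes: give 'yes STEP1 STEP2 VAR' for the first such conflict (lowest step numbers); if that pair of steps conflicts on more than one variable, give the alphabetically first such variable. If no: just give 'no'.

Answer: no

Derivation:
Steps 1,2: same thread (C). No race.
Steps 2,3: C(r=x,w=x) vs A(r=y,w=y). No conflict.
Steps 3,4: same thread (A). No race.
Steps 4,5: same thread (A). No race.
Steps 5,6: A(r=-,w=y) vs B(r=x,w=x). No conflict.
Steps 6,7: same thread (B). No race.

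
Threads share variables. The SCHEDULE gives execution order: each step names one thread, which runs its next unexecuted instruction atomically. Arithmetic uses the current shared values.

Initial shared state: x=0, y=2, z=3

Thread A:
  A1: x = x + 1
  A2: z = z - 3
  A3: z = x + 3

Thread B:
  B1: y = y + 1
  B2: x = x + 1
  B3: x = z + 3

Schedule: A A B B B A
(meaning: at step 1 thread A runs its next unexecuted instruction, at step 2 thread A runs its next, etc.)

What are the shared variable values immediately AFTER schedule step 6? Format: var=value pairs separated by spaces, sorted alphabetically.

Step 1: thread A executes A1 (x = x + 1). Shared: x=1 y=2 z=3. PCs: A@1 B@0
Step 2: thread A executes A2 (z = z - 3). Shared: x=1 y=2 z=0. PCs: A@2 B@0
Step 3: thread B executes B1 (y = y + 1). Shared: x=1 y=3 z=0. PCs: A@2 B@1
Step 4: thread B executes B2 (x = x + 1). Shared: x=2 y=3 z=0. PCs: A@2 B@2
Step 5: thread B executes B3 (x = z + 3). Shared: x=3 y=3 z=0. PCs: A@2 B@3
Step 6: thread A executes A3 (z = x + 3). Shared: x=3 y=3 z=6. PCs: A@3 B@3

Answer: x=3 y=3 z=6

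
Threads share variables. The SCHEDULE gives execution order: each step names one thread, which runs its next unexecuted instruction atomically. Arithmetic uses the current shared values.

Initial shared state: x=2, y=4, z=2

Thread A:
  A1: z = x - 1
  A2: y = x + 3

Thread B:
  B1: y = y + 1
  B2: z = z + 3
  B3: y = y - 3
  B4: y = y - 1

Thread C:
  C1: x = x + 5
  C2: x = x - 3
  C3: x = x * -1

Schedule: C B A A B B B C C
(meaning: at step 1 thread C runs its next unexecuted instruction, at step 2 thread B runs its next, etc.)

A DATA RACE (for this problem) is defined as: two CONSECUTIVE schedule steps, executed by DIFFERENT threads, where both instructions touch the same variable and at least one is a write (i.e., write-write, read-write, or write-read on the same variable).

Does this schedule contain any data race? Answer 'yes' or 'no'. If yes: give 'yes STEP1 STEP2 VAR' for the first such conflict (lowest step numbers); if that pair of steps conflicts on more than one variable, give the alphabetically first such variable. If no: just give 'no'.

Answer: no

Derivation:
Steps 1,2: C(r=x,w=x) vs B(r=y,w=y). No conflict.
Steps 2,3: B(r=y,w=y) vs A(r=x,w=z). No conflict.
Steps 3,4: same thread (A). No race.
Steps 4,5: A(r=x,w=y) vs B(r=z,w=z). No conflict.
Steps 5,6: same thread (B). No race.
Steps 6,7: same thread (B). No race.
Steps 7,8: B(r=y,w=y) vs C(r=x,w=x). No conflict.
Steps 8,9: same thread (C). No race.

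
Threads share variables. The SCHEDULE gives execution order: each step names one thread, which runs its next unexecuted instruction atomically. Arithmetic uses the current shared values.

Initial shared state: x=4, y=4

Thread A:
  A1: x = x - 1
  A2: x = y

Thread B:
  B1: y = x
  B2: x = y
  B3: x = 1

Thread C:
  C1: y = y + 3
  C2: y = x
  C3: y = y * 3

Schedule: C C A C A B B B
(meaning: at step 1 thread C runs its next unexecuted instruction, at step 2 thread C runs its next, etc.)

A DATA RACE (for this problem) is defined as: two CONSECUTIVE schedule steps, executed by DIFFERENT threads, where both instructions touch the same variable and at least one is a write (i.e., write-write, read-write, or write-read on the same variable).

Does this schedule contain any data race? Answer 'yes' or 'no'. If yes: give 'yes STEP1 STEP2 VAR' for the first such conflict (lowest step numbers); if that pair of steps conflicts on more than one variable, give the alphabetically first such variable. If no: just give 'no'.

Steps 1,2: same thread (C). No race.
Steps 2,3: C(y = x) vs A(x = x - 1). RACE on x (R-W).
Steps 3,4: A(r=x,w=x) vs C(r=y,w=y). No conflict.
Steps 4,5: C(y = y * 3) vs A(x = y). RACE on y (W-R).
Steps 5,6: A(x = y) vs B(y = x). RACE on x (W-R), y (R-W). Multiple vars; alphabetically first is x.
Steps 6,7: same thread (B). No race.
Steps 7,8: same thread (B). No race.
First conflict at steps 2,3.

Answer: yes 2 3 x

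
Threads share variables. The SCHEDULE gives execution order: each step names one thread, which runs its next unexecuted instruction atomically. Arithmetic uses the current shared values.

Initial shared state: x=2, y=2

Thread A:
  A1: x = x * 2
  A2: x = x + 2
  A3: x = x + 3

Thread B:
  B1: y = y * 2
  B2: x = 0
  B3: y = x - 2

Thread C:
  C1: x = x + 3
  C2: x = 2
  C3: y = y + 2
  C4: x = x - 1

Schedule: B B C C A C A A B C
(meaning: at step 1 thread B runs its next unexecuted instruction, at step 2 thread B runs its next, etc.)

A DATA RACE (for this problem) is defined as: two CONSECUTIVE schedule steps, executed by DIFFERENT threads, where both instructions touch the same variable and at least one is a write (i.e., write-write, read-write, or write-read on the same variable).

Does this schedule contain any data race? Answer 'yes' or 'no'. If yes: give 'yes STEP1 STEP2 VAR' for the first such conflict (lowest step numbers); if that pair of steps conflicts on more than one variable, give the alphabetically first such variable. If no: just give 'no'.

Answer: yes 2 3 x

Derivation:
Steps 1,2: same thread (B). No race.
Steps 2,3: B(x = 0) vs C(x = x + 3). RACE on x (W-W).
Steps 3,4: same thread (C). No race.
Steps 4,5: C(x = 2) vs A(x = x * 2). RACE on x (W-W).
Steps 5,6: A(r=x,w=x) vs C(r=y,w=y). No conflict.
Steps 6,7: C(r=y,w=y) vs A(r=x,w=x). No conflict.
Steps 7,8: same thread (A). No race.
Steps 8,9: A(x = x + 3) vs B(y = x - 2). RACE on x (W-R).
Steps 9,10: B(y = x - 2) vs C(x = x - 1). RACE on x (R-W).
First conflict at steps 2,3.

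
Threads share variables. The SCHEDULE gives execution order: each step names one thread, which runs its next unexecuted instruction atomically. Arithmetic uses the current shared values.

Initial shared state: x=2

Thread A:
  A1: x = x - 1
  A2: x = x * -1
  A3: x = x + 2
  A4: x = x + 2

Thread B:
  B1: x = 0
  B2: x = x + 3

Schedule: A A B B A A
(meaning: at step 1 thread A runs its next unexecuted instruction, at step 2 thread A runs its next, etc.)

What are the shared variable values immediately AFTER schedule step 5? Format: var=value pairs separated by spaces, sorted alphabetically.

Answer: x=5

Derivation:
Step 1: thread A executes A1 (x = x - 1). Shared: x=1. PCs: A@1 B@0
Step 2: thread A executes A2 (x = x * -1). Shared: x=-1. PCs: A@2 B@0
Step 3: thread B executes B1 (x = 0). Shared: x=0. PCs: A@2 B@1
Step 4: thread B executes B2 (x = x + 3). Shared: x=3. PCs: A@2 B@2
Step 5: thread A executes A3 (x = x + 2). Shared: x=5. PCs: A@3 B@2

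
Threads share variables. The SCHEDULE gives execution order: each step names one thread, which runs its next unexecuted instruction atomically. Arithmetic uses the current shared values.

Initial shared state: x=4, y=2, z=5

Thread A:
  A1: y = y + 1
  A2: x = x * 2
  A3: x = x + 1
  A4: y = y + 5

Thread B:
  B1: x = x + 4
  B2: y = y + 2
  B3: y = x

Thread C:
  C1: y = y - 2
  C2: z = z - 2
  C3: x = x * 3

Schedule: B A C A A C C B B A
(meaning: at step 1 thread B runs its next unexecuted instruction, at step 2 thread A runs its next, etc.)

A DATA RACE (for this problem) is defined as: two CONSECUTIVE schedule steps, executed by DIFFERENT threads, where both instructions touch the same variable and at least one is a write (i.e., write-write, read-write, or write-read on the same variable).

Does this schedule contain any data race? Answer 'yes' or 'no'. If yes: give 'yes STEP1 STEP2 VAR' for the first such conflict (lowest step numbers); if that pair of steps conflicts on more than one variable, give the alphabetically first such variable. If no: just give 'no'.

Steps 1,2: B(r=x,w=x) vs A(r=y,w=y). No conflict.
Steps 2,3: A(y = y + 1) vs C(y = y - 2). RACE on y (W-W).
Steps 3,4: C(r=y,w=y) vs A(r=x,w=x). No conflict.
Steps 4,5: same thread (A). No race.
Steps 5,6: A(r=x,w=x) vs C(r=z,w=z). No conflict.
Steps 6,7: same thread (C). No race.
Steps 7,8: C(r=x,w=x) vs B(r=y,w=y). No conflict.
Steps 8,9: same thread (B). No race.
Steps 9,10: B(y = x) vs A(y = y + 5). RACE on y (W-W).
First conflict at steps 2,3.

Answer: yes 2 3 y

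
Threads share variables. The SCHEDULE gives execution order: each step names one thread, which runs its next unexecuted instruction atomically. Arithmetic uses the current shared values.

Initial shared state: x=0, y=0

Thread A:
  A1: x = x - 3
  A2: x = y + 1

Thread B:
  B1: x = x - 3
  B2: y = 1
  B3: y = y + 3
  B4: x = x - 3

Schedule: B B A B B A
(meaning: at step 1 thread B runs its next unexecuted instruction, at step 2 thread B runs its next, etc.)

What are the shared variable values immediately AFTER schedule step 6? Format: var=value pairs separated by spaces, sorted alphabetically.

Answer: x=5 y=4

Derivation:
Step 1: thread B executes B1 (x = x - 3). Shared: x=-3 y=0. PCs: A@0 B@1
Step 2: thread B executes B2 (y = 1). Shared: x=-3 y=1. PCs: A@0 B@2
Step 3: thread A executes A1 (x = x - 3). Shared: x=-6 y=1. PCs: A@1 B@2
Step 4: thread B executes B3 (y = y + 3). Shared: x=-6 y=4. PCs: A@1 B@3
Step 5: thread B executes B4 (x = x - 3). Shared: x=-9 y=4. PCs: A@1 B@4
Step 6: thread A executes A2 (x = y + 1). Shared: x=5 y=4. PCs: A@2 B@4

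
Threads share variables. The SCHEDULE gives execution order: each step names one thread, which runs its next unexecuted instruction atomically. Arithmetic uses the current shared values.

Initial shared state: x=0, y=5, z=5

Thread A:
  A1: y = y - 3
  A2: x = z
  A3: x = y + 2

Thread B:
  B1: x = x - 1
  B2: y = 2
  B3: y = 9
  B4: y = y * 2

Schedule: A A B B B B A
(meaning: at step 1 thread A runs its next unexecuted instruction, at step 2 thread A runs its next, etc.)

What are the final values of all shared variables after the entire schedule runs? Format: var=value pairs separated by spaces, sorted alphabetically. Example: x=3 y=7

Answer: x=20 y=18 z=5

Derivation:
Step 1: thread A executes A1 (y = y - 3). Shared: x=0 y=2 z=5. PCs: A@1 B@0
Step 2: thread A executes A2 (x = z). Shared: x=5 y=2 z=5. PCs: A@2 B@0
Step 3: thread B executes B1 (x = x - 1). Shared: x=4 y=2 z=5. PCs: A@2 B@1
Step 4: thread B executes B2 (y = 2). Shared: x=4 y=2 z=5. PCs: A@2 B@2
Step 5: thread B executes B3 (y = 9). Shared: x=4 y=9 z=5. PCs: A@2 B@3
Step 6: thread B executes B4 (y = y * 2). Shared: x=4 y=18 z=5. PCs: A@2 B@4
Step 7: thread A executes A3 (x = y + 2). Shared: x=20 y=18 z=5. PCs: A@3 B@4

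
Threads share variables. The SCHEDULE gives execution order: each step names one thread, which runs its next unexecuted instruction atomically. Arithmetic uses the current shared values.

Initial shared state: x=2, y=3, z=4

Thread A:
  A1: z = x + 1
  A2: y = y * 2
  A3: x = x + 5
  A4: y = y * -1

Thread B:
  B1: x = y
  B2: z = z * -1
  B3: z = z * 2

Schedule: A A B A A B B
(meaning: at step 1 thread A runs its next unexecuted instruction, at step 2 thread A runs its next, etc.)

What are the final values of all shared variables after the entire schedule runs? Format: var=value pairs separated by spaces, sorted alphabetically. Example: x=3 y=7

Step 1: thread A executes A1 (z = x + 1). Shared: x=2 y=3 z=3. PCs: A@1 B@0
Step 2: thread A executes A2 (y = y * 2). Shared: x=2 y=6 z=3. PCs: A@2 B@0
Step 3: thread B executes B1 (x = y). Shared: x=6 y=6 z=3. PCs: A@2 B@1
Step 4: thread A executes A3 (x = x + 5). Shared: x=11 y=6 z=3. PCs: A@3 B@1
Step 5: thread A executes A4 (y = y * -1). Shared: x=11 y=-6 z=3. PCs: A@4 B@1
Step 6: thread B executes B2 (z = z * -1). Shared: x=11 y=-6 z=-3. PCs: A@4 B@2
Step 7: thread B executes B3 (z = z * 2). Shared: x=11 y=-6 z=-6. PCs: A@4 B@3

Answer: x=11 y=-6 z=-6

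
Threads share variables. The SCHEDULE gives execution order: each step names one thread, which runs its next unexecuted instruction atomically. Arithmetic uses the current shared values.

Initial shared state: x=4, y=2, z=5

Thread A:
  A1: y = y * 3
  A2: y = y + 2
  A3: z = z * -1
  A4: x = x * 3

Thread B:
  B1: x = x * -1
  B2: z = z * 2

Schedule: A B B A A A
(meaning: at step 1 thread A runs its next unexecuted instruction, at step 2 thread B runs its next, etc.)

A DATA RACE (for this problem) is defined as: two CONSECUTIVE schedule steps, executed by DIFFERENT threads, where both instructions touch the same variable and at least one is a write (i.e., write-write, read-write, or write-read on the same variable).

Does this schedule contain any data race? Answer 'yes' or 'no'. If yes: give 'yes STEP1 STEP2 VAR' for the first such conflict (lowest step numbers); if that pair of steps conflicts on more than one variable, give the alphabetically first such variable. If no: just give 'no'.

Answer: no

Derivation:
Steps 1,2: A(r=y,w=y) vs B(r=x,w=x). No conflict.
Steps 2,3: same thread (B). No race.
Steps 3,4: B(r=z,w=z) vs A(r=y,w=y). No conflict.
Steps 4,5: same thread (A). No race.
Steps 5,6: same thread (A). No race.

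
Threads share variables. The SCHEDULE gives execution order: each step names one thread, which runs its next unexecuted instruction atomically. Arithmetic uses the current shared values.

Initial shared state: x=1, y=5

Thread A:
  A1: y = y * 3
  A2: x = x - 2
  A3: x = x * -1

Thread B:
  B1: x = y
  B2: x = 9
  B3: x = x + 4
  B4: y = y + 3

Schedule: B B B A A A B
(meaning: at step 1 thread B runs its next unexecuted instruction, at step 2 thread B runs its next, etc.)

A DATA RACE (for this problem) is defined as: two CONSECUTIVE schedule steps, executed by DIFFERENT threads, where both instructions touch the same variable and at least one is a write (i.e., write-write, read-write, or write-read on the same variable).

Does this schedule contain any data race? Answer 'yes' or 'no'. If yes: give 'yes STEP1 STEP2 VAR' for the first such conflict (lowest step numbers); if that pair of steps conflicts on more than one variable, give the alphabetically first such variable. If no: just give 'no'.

Steps 1,2: same thread (B). No race.
Steps 2,3: same thread (B). No race.
Steps 3,4: B(r=x,w=x) vs A(r=y,w=y). No conflict.
Steps 4,5: same thread (A). No race.
Steps 5,6: same thread (A). No race.
Steps 6,7: A(r=x,w=x) vs B(r=y,w=y). No conflict.

Answer: no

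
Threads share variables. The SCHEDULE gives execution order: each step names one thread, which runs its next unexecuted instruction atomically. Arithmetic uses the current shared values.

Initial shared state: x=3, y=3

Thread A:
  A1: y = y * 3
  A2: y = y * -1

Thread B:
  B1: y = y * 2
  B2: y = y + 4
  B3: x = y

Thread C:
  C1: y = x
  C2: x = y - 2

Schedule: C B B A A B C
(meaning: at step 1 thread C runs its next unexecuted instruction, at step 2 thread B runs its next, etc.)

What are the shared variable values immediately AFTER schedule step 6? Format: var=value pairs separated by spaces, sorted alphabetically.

Answer: x=-30 y=-30

Derivation:
Step 1: thread C executes C1 (y = x). Shared: x=3 y=3. PCs: A@0 B@0 C@1
Step 2: thread B executes B1 (y = y * 2). Shared: x=3 y=6. PCs: A@0 B@1 C@1
Step 3: thread B executes B2 (y = y + 4). Shared: x=3 y=10. PCs: A@0 B@2 C@1
Step 4: thread A executes A1 (y = y * 3). Shared: x=3 y=30. PCs: A@1 B@2 C@1
Step 5: thread A executes A2 (y = y * -1). Shared: x=3 y=-30. PCs: A@2 B@2 C@1
Step 6: thread B executes B3 (x = y). Shared: x=-30 y=-30. PCs: A@2 B@3 C@1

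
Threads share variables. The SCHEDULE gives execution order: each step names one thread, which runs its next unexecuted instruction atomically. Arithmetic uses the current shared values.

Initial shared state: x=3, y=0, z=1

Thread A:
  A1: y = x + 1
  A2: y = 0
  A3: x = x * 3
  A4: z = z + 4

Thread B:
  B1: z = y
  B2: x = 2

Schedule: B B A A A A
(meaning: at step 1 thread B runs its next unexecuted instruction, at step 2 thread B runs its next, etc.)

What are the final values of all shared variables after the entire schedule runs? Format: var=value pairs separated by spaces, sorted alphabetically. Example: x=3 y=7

Answer: x=6 y=0 z=4

Derivation:
Step 1: thread B executes B1 (z = y). Shared: x=3 y=0 z=0. PCs: A@0 B@1
Step 2: thread B executes B2 (x = 2). Shared: x=2 y=0 z=0. PCs: A@0 B@2
Step 3: thread A executes A1 (y = x + 1). Shared: x=2 y=3 z=0. PCs: A@1 B@2
Step 4: thread A executes A2 (y = 0). Shared: x=2 y=0 z=0. PCs: A@2 B@2
Step 5: thread A executes A3 (x = x * 3). Shared: x=6 y=0 z=0. PCs: A@3 B@2
Step 6: thread A executes A4 (z = z + 4). Shared: x=6 y=0 z=4. PCs: A@4 B@2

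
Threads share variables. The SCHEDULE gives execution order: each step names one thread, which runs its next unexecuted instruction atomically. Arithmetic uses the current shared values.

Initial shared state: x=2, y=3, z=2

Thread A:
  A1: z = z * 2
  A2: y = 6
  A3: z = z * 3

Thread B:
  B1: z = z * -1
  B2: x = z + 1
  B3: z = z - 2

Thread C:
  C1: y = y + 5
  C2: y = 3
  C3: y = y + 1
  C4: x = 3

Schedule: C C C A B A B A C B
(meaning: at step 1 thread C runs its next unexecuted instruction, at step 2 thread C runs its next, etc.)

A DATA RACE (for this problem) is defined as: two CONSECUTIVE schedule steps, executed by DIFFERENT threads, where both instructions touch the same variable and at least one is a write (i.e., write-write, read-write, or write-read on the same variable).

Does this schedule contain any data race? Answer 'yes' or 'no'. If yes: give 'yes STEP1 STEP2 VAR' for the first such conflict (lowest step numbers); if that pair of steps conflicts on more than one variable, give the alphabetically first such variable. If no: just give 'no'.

Steps 1,2: same thread (C). No race.
Steps 2,3: same thread (C). No race.
Steps 3,4: C(r=y,w=y) vs A(r=z,w=z). No conflict.
Steps 4,5: A(z = z * 2) vs B(z = z * -1). RACE on z (W-W).
Steps 5,6: B(r=z,w=z) vs A(r=-,w=y). No conflict.
Steps 6,7: A(r=-,w=y) vs B(r=z,w=x). No conflict.
Steps 7,8: B(x = z + 1) vs A(z = z * 3). RACE on z (R-W).
Steps 8,9: A(r=z,w=z) vs C(r=-,w=x). No conflict.
Steps 9,10: C(r=-,w=x) vs B(r=z,w=z). No conflict.
First conflict at steps 4,5.

Answer: yes 4 5 z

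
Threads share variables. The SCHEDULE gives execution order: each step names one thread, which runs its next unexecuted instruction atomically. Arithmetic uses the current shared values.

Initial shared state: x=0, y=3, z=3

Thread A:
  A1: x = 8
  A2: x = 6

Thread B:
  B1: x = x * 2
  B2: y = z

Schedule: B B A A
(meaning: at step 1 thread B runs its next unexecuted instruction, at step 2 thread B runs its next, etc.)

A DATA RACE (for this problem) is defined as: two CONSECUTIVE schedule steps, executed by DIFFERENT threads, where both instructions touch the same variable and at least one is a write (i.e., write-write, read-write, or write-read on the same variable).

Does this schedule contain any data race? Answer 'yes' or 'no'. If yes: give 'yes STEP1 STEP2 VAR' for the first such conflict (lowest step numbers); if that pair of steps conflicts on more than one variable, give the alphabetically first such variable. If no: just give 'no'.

Answer: no

Derivation:
Steps 1,2: same thread (B). No race.
Steps 2,3: B(r=z,w=y) vs A(r=-,w=x). No conflict.
Steps 3,4: same thread (A). No race.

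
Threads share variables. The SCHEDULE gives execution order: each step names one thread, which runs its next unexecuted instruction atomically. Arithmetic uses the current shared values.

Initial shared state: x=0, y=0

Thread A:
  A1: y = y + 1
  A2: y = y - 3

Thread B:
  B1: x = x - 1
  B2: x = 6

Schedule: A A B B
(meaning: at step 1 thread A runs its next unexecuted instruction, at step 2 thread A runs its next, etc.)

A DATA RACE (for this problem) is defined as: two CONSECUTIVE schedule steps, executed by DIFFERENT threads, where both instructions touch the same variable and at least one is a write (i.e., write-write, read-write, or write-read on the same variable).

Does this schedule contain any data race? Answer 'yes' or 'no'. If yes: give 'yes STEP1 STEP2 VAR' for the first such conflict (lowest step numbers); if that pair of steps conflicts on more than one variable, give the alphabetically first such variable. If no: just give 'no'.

Steps 1,2: same thread (A). No race.
Steps 2,3: A(r=y,w=y) vs B(r=x,w=x). No conflict.
Steps 3,4: same thread (B). No race.

Answer: no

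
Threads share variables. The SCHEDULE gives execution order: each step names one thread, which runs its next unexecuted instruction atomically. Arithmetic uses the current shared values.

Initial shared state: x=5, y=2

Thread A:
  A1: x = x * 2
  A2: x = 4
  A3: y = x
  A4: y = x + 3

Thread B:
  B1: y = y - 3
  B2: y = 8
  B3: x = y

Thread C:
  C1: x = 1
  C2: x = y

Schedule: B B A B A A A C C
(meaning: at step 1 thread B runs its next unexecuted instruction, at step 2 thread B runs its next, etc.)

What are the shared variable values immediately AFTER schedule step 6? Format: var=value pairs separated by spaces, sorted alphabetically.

Step 1: thread B executes B1 (y = y - 3). Shared: x=5 y=-1. PCs: A@0 B@1 C@0
Step 2: thread B executes B2 (y = 8). Shared: x=5 y=8. PCs: A@0 B@2 C@0
Step 3: thread A executes A1 (x = x * 2). Shared: x=10 y=8. PCs: A@1 B@2 C@0
Step 4: thread B executes B3 (x = y). Shared: x=8 y=8. PCs: A@1 B@3 C@0
Step 5: thread A executes A2 (x = 4). Shared: x=4 y=8. PCs: A@2 B@3 C@0
Step 6: thread A executes A3 (y = x). Shared: x=4 y=4. PCs: A@3 B@3 C@0

Answer: x=4 y=4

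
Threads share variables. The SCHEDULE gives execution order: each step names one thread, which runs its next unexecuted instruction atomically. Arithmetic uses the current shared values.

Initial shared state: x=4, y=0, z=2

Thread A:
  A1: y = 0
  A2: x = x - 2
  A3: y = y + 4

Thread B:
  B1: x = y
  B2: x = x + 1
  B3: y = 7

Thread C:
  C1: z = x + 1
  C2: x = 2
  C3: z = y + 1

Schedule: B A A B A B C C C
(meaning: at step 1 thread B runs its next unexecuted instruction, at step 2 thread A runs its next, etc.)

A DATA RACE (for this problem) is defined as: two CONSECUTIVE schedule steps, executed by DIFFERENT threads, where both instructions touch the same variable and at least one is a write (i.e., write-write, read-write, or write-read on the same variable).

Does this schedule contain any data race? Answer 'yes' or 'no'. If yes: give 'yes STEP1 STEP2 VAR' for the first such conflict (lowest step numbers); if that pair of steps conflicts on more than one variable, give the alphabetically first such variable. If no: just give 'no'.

Answer: yes 1 2 y

Derivation:
Steps 1,2: B(x = y) vs A(y = 0). RACE on y (R-W).
Steps 2,3: same thread (A). No race.
Steps 3,4: A(x = x - 2) vs B(x = x + 1). RACE on x (W-W).
Steps 4,5: B(r=x,w=x) vs A(r=y,w=y). No conflict.
Steps 5,6: A(y = y + 4) vs B(y = 7). RACE on y (W-W).
Steps 6,7: B(r=-,w=y) vs C(r=x,w=z). No conflict.
Steps 7,8: same thread (C). No race.
Steps 8,9: same thread (C). No race.
First conflict at steps 1,2.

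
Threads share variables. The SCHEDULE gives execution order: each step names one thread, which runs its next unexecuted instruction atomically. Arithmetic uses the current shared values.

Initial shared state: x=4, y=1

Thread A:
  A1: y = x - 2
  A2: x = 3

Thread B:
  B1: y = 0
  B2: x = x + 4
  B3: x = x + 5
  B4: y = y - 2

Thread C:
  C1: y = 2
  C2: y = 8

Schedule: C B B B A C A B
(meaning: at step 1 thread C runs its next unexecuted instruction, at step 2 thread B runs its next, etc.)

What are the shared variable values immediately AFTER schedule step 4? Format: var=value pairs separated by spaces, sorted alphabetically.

Answer: x=13 y=0

Derivation:
Step 1: thread C executes C1 (y = 2). Shared: x=4 y=2. PCs: A@0 B@0 C@1
Step 2: thread B executes B1 (y = 0). Shared: x=4 y=0. PCs: A@0 B@1 C@1
Step 3: thread B executes B2 (x = x + 4). Shared: x=8 y=0. PCs: A@0 B@2 C@1
Step 4: thread B executes B3 (x = x + 5). Shared: x=13 y=0. PCs: A@0 B@3 C@1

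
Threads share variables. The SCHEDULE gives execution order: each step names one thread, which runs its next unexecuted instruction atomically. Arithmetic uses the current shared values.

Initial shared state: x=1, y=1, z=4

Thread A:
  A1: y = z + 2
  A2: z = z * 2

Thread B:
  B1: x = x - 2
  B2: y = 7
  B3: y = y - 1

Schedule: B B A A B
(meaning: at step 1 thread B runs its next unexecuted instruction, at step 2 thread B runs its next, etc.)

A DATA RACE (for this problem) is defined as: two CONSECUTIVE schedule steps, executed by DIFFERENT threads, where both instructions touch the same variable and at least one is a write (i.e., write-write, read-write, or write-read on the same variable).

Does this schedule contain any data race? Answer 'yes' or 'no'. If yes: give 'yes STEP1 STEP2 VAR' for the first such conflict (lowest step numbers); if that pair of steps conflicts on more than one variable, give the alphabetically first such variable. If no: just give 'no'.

Steps 1,2: same thread (B). No race.
Steps 2,3: B(y = 7) vs A(y = z + 2). RACE on y (W-W).
Steps 3,4: same thread (A). No race.
Steps 4,5: A(r=z,w=z) vs B(r=y,w=y). No conflict.
First conflict at steps 2,3.

Answer: yes 2 3 y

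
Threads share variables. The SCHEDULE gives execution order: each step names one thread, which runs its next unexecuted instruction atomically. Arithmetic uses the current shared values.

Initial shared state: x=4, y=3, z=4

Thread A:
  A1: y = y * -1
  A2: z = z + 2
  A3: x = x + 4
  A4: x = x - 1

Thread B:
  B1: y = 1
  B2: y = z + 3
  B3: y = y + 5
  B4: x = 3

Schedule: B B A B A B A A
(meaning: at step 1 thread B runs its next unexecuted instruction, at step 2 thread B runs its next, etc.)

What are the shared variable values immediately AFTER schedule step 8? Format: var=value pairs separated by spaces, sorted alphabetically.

Answer: x=6 y=-2 z=6

Derivation:
Step 1: thread B executes B1 (y = 1). Shared: x=4 y=1 z=4. PCs: A@0 B@1
Step 2: thread B executes B2 (y = z + 3). Shared: x=4 y=7 z=4. PCs: A@0 B@2
Step 3: thread A executes A1 (y = y * -1). Shared: x=4 y=-7 z=4. PCs: A@1 B@2
Step 4: thread B executes B3 (y = y + 5). Shared: x=4 y=-2 z=4. PCs: A@1 B@3
Step 5: thread A executes A2 (z = z + 2). Shared: x=4 y=-2 z=6. PCs: A@2 B@3
Step 6: thread B executes B4 (x = 3). Shared: x=3 y=-2 z=6. PCs: A@2 B@4
Step 7: thread A executes A3 (x = x + 4). Shared: x=7 y=-2 z=6. PCs: A@3 B@4
Step 8: thread A executes A4 (x = x - 1). Shared: x=6 y=-2 z=6. PCs: A@4 B@4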